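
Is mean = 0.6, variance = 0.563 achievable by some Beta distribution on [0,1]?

The Beta variance bound is σ² < μ(1−μ).
Here μ(1−μ) = 0.6×0.4 = 0.24, and 0.563 ≥ 0.24.

No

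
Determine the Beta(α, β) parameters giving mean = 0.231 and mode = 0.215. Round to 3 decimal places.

Let s = α+β. Mean gives α = μs = 0.231s; mode gives (α−1)/(s−2) = 0.215.
Substituting: 0.231s − 1 = 0.215(s−2) = 0.215s − 0.430, so 0.016s = 0.570 and s = 35.6250.
Then α = 0.231×35.6250 = 8.229 and β = s−α = 27.396.

α = 8.229, β = 27.396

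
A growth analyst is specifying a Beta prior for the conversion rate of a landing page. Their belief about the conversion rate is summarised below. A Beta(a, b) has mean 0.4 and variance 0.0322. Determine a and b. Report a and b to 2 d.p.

a = 2.58, b = 3.87

Write ν = a+b; then a = μν and Var = μ(1−μ)/(ν+1).
ν = μ(1−μ)/Var − 1 = 0.24/0.0322 − 1 = 6.4534.
a = 0.4·6.4534 = 2.58, b = 0.6·6.4534 = 3.87.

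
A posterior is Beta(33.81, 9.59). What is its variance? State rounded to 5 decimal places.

0.00388

μ = 33.81/43.40 = 0.779032; Var = μ(1−μ)/(α+β+1) = 0.1721410/44.40 = 0.00388.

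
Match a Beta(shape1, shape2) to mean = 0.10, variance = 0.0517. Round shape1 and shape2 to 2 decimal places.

shape1 = 0.07, shape2 = 0.67

By moment matching, shape1+shape2 = μ(1−μ)/σ² − 1 = (0.10·0.90)/0.0517 − 1 = 1.7408 − 1 = 0.7408.
Since shape1/(shape1+shape2) = μ, shape1 = 0.10·0.7408 = 0.07 and shape2 = 0.90·0.7408 = 0.67.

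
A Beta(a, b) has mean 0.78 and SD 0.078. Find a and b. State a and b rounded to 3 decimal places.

a = 21.220, b = 5.985

First σ² = 0.006084. Setting a = μn, b = (1−μ)n with n = a+b,
μ(1−μ)/(n+1) = 0.006084 ⇒ n+1 = 0.1716/0.006084 = 28.2051 ⇒ n = 27.2051.
Hence a = 0.78×27.2051 = 21.220, b = 0.22×27.2051 = 5.985.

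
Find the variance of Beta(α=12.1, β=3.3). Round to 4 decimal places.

μ = 12.1/15.4 = 0.785714; Var = μ(1−μ)/(α+β+1) = 0.1683673/16.4 = 0.0103.

0.0103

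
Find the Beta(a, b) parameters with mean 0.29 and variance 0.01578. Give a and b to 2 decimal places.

a = 3.49, b = 8.55

Let s = a+b. The Beta variance is μ(1−μ)/(s+1).
So s+1 = μ(1−μ)/σ² = (0.29×0.71)/0.01578 = 0.2059/0.01578 = 13.0482, giving s = 12.0482.
Then a = μs = 0.29×12.0482 = 3.49 and b = (1−μ)s = 0.71×12.0482 = 8.55.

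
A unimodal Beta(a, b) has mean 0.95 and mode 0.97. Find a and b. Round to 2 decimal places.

Let s = a+b. Mean gives a = μs = 0.95s; mode gives (a−1)/(s−2) = 0.97.
Substituting: 0.95s − 1 = 0.97(s−2) = 0.97s − 1.94, so -0.02s = -0.94 and s = 47.0000.
Then a = 0.95×47.0000 = 44.65 and b = s−a = 2.35.

a = 44.65, b = 2.35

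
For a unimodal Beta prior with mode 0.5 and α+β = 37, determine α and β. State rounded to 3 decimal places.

α = 18.500, β = 18.500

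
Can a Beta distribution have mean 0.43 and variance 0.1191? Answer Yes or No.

The Beta variance bound is σ² < μ(1−μ).
Here μ(1−μ) = 0.43×0.57 = 0.2451, and 0.1191 < 0.2451.

Yes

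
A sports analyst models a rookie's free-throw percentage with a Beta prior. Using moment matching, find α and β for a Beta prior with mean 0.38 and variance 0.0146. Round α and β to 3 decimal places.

α = 5.752, β = 9.385

Write ν = α+β; then α = μν and Var = μ(1−μ)/(ν+1).
ν = μ(1−μ)/Var − 1 = 0.2356/0.0146 − 1 = 15.1370.
α = 0.38·15.1370 = 5.752, β = 0.62·15.1370 = 9.385.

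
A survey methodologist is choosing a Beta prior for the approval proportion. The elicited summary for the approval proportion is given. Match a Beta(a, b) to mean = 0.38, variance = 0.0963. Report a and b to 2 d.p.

Let s = a+b. The Beta variance is μ(1−μ)/(s+1).
So s+1 = μ(1−μ)/σ² = (0.38×0.62)/0.0963 = 0.2356/0.0963 = 2.4465, giving s = 1.4465.
Then a = μs = 0.38×1.4465 = 0.55 and b = (1−μ)s = 0.62×1.4465 = 0.90.

a = 0.55, b = 0.90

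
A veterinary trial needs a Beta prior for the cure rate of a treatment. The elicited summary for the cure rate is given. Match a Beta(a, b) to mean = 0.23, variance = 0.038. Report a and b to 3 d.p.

Let s = a+b. The Beta variance is μ(1−μ)/(s+1).
So s+1 = μ(1−μ)/σ² = (0.23×0.77)/0.038 = 0.1771/0.038 = 4.6605, giving s = 3.6605.
Then a = μs = 0.23×3.6605 = 0.842 and b = (1−μ)s = 0.77×3.6605 = 2.819.

a = 0.842, b = 2.819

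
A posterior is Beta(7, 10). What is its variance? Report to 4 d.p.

0.0135

α+β = 17 and αβ = 70, so Var = αβ/[(α+β)²(α+β+1)] = 70/5202 = 0.0135.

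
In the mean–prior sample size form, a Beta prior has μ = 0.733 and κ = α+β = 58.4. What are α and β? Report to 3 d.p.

α = 42.807, β = 15.593

Split κ in proportion μ : (1−μ): α = 0.733·58.4 = 42.807, β = 58.4 − 42.807 = 15.593.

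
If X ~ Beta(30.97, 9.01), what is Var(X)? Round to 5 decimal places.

α+β = 39.98 and αβ = 279.0397, so Var = αβ/[(α+β)²(α+β+1)] = 279.0397/65502.448392 = 0.00426.

0.00426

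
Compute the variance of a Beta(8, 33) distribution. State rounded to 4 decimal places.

0.0037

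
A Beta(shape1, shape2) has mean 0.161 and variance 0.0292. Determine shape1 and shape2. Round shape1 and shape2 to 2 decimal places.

shape1 = 0.58, shape2 = 3.04

Write ν = shape1+shape2; then shape1 = μν and Var = μ(1−μ)/(ν+1).
ν = μ(1−μ)/Var − 1 = 0.135079/0.0292 − 1 = 3.6260.
shape1 = 0.161·3.6260 = 0.58, shape2 = 0.839·3.6260 = 3.04.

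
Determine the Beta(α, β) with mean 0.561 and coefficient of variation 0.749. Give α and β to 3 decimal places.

σ = CV·μ = 0.749×0.561 = 0.42019, so σ² = 0.176559.
s+1 = μ(1−μ)/σ² = 0.246279/0.176559 = 1.3949, so s = α+β = 0.3949.
α = μs = 0.222, β = (1−μ)s = 0.173.

α = 0.222, β = 0.173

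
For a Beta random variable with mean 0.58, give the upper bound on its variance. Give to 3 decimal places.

0.244

For fixed mean μ the Beta variance is μ(1−μ)/(α+β+1), increasing as α+β decreases.
Its least upper bound (not attained) is μ(1−μ) = 0.58·0.42 = 0.244.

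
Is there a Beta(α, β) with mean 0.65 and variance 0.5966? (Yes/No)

No

For any Beta, Var(X) < E[X]·(1−E[X]).
Here μ(1−μ) = 0.65×0.35 = 0.2275, and 0.5966 ≥ 0.2275.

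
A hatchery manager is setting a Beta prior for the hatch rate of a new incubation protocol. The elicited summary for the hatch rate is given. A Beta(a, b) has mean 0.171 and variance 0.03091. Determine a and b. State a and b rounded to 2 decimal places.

a = 0.61, b = 2.97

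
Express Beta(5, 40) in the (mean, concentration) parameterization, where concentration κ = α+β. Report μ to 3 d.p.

κ = α+β = 5+40 = 45; μ = α/κ = 5/45 = 0.111.

μ = 0.111, κ = 45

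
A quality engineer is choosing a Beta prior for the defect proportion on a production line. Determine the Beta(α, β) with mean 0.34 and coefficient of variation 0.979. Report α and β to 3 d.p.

Var = (CV·μ)² = (0.979×0.34)² = 0.110796.
α+β = μ(1−μ)/Var − 1 = 0.2244/0.110796 − 1 = 1.0253.
Thus α = 0.34·1.0253 = 0.349 and β = 0.66·1.0253 = 0.677.

α = 0.349, β = 0.677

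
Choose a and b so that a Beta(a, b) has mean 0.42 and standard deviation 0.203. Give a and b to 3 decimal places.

a = 2.063, b = 2.849

First σ² = 0.041209. Setting a = μn, b = (1−μ)n with n = a+b,
μ(1−μ)/(n+1) = 0.041209 ⇒ n+1 = 0.2436/0.041209 = 5.9113 ⇒ n = 4.9113.
Hence a = 0.42×4.9113 = 2.063, b = 0.58×4.9113 = 2.849.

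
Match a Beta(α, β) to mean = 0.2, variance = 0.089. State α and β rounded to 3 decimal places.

Let s = α+β. The Beta variance is μ(1−μ)/(s+1).
So s+1 = μ(1−μ)/σ² = (0.2×0.8)/0.089 = 0.16/0.089 = 1.7978, giving s = 0.7978.
Then α = μs = 0.2×0.7978 = 0.160 and β = (1−μ)s = 0.8×0.7978 = 0.638.

α = 0.160, β = 0.638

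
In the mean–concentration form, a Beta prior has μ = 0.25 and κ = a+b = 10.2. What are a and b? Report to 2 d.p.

a = 2.55, b = 7.65

Split κ in proportion μ : (1−μ): a = 0.25·10.2 = 2.55, b = 10.2 − 2.55 = 7.65.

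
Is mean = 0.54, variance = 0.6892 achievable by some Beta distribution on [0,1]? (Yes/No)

No

For any Beta, Var(X) < E[X]·(1−E[X]).
Here μ(1−μ) = 0.54×0.46 = 0.2484, and 0.6892 ≥ 0.2484.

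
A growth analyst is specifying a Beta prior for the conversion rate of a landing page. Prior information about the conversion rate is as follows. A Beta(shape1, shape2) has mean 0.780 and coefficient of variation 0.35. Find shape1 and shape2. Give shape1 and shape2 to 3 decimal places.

shape1 = 1.016, shape2 = 0.287

σ = CV·μ = 0.35×0.780 = 0.27300, so σ² = 0.074529.
s+1 = μ(1−μ)/σ² = 0.171600/0.074529 = 2.3025, so s = shape1+shape2 = 1.3025.
shape1 = μs = 1.016, shape2 = (1−μ)s = 0.287.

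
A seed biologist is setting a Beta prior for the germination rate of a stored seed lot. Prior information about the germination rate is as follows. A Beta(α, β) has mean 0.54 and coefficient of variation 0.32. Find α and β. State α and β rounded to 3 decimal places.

Var = (CV·μ)² = (0.32×0.54)² = 0.029860.
α+β = μ(1−μ)/Var − 1 = 0.2484/0.029860 − 1 = 7.3189.
Thus α = 0.54·7.3189 = 3.952 and β = 0.46·7.3189 = 3.367.

α = 3.952, β = 3.367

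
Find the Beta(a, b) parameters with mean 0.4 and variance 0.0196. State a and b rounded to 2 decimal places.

Let s = a+b. The Beta variance is μ(1−μ)/(s+1).
So s+1 = μ(1−μ)/σ² = (0.4×0.6)/0.0196 = 0.24/0.0196 = 12.2449, giving s = 11.2449.
Then a = μs = 0.4×11.2449 = 4.50 and b = (1−μ)s = 0.6×11.2449 = 6.75.

a = 4.50, b = 6.75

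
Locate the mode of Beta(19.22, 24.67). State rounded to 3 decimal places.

With α,β > 1, mode = (α−1)/(α+β−2) = 18.22/41.89 = 0.435.

0.435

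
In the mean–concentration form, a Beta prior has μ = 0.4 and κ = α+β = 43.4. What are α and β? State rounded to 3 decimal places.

α = 17.360, β = 26.040

α = μκ = 0.4×43.4 = 17.360 and β = (1−μ)κ = 0.6×43.4 = 26.040.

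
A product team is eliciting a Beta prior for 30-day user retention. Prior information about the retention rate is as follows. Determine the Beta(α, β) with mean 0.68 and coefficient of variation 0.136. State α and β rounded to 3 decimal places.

Var = (CV·μ)² = (0.136×0.68)² = 0.008553.
α+β = μ(1−μ)/Var − 1 = 0.2176/0.008553 − 1 = 24.4427.
Thus α = 0.68·24.4427 = 16.621 and β = 0.32·24.4427 = 7.822.

α = 16.621, β = 7.822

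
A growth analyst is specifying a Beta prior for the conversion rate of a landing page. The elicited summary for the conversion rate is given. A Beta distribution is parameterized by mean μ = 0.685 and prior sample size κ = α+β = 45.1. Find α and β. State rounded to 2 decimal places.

Split κ in proportion μ : (1−μ): α = 0.685·45.1 = 30.89, β = 45.1 − 30.89 = 14.21.

α = 30.89, β = 14.21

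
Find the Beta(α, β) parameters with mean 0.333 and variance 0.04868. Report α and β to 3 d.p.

Write ν = α+β; then α = μν and Var = μ(1−μ)/(ν+1).
ν = μ(1−μ)/Var − 1 = 0.222111/0.04868 − 1 = 3.5627.
α = 0.333·3.5627 = 1.186, β = 0.667·3.5627 = 2.376.

α = 1.186, β = 2.376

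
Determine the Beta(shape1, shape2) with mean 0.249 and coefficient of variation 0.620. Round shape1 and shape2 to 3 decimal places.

Var = (CV·μ)² = (0.620×0.249)² = 0.023833.
shape1+shape2 = μ(1−μ)/Var − 1 = 0.186999/0.023833 − 1 = 6.8462.
Thus shape1 = 0.249·6.8462 = 1.705 and shape2 = 0.751·6.8462 = 5.141.

shape1 = 1.705, shape2 = 5.141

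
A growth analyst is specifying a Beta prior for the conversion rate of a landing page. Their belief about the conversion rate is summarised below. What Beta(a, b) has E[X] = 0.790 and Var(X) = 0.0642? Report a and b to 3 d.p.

Write ν = a+b; then a = μν and Var = μ(1−μ)/(ν+1).
ν = μ(1−μ)/Var − 1 = 0.165900/0.0642 − 1 = 1.5841.
a = 0.790·1.5841 = 1.251, b = 0.210·1.5841 = 0.333.

a = 1.251, b = 0.333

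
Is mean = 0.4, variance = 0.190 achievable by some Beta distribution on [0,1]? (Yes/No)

Yes

For any Beta, Var(X) < E[X]·(1−E[X]).
Here μ(1−μ) = 0.4×0.6 = 0.24, and 0.190 < 0.24.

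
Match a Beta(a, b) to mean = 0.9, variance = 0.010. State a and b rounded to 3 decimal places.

By moment matching, a+b = μ(1−μ)/σ² − 1 = (0.9·0.1)/0.010 − 1 = 9.0000 − 1 = 8.0000.
Since a/(a+b) = μ, a = 0.9·8.0000 = 7.200 and b = 0.1·8.0000 = 0.800.

a = 7.200, b = 0.800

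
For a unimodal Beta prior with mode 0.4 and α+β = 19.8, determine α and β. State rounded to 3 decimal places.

α = 8.120, β = 11.680

Since the density peak of Beta(α,β) is at (α−1)/(α+β−2),
α = 1 + 0.4(19.8−2) = 8.120 and β = 19.8 − 8.120 = 11.680.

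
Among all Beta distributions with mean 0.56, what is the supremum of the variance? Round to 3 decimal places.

For fixed mean μ the Beta variance is μ(1−μ)/(α+β+1), increasing as α+β decreases.
Its least upper bound (not attained) is μ(1−μ) = 0.56·0.44 = 0.246.

0.246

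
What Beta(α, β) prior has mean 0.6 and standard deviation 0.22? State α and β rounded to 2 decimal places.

First σ² = 0.0484. Setting α = μn, β = (1−μ)n with n = α+β,
μ(1−μ)/(n+1) = 0.0484 ⇒ n+1 = 0.24/0.0484 = 4.9587 ⇒ n = 3.9587.
Hence α = 0.6×3.9587 = 2.38, β = 0.4×3.9587 = 1.58.

α = 2.38, β = 1.58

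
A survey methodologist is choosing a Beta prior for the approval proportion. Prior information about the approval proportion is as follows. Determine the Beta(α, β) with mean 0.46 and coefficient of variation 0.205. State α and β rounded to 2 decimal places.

α = 12.39, β = 14.54

Var = (CV·μ)² = (0.205×0.46)² = 0.008892.
α+β = μ(1−μ)/Var − 1 = 0.2484/0.008892 − 1 = 26.9337.
Thus α = 0.46·26.9337 = 12.39 and β = 0.54·26.9337 = 14.54.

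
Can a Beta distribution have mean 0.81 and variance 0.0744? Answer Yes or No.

For any Beta, Var(X) < E[X]·(1−E[X]).
Here μ(1−μ) = 0.81×0.19 = 0.1539, and 0.0744 < 0.1539.

Yes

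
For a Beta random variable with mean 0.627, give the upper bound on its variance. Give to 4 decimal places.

For fixed mean μ the Beta variance is μ(1−μ)/(α+β+1), increasing as α+β decreases.
Its least upper bound (not attained) is μ(1−μ) = 0.627·0.373 = 0.2339.

0.2339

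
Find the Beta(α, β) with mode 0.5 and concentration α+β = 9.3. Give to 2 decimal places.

Mode = (α−1)/(κ−2) with κ = α+β, so α−1 = 0.5·7.3 = 3.65.
α = 4.65; β = κ − α = 4.65.

α = 4.65, β = 4.65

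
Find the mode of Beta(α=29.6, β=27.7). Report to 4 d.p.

The density x^(α−1)(1−x)^(β−1) is maximised at (α−1)/(α+β−2) = 28.6/55.3 = 0.5172.

0.5172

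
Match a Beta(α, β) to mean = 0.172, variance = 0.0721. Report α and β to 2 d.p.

α = 0.17, β = 0.81

By moment matching, α+β = μ(1−μ)/σ² − 1 = (0.172·0.828)/0.0721 − 1 = 1.9753 − 1 = 0.9753.
Since α/(α+β) = μ, α = 0.172·0.9753 = 0.17 and β = 0.828·0.9753 = 0.81.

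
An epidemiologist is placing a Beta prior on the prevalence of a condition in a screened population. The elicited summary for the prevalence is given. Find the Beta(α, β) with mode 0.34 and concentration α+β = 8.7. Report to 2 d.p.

Mode = (α−1)/(κ−2) with κ = α+β, so α−1 = 0.34·6.7 = 2.28.
α = 3.28; β = κ − α = 5.42.

α = 3.28, β = 5.42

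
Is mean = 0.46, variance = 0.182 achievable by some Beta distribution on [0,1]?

A Beta with mean μ has variance μ(1−μ)/(α+β+1) < μ(1−μ).
Here μ(1−μ) = 0.46×0.54 = 0.2484, and 0.182 < 0.2484.

Yes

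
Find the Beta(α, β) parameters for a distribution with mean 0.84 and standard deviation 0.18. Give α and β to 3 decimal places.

α = 2.644, β = 0.504

First σ² = 0.0324. Setting α = μn, β = (1−μ)n with n = α+β,
μ(1−μ)/(n+1) = 0.0324 ⇒ n+1 = 0.1344/0.0324 = 4.1481 ⇒ n = 3.1481.
Hence α = 0.84×3.1481 = 2.644, β = 0.16×3.1481 = 0.504.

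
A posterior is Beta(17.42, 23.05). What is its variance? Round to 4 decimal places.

0.0059

Var = αβ/[(α+β)²(α+β+1)] = (17.42×23.05)/(40.47²×41.47) = 401.5310/67920.432723 = 0.0059.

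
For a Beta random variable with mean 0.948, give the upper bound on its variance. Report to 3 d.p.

0.049

For fixed mean μ the Beta variance is μ(1−μ)/(α+β+1), increasing as α+β decreases.
Its least upper bound (not attained) is μ(1−μ) = 0.948·0.052 = 0.049.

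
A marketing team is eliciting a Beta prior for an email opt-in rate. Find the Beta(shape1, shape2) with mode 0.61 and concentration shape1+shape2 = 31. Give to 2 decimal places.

shape1 = 18.69, shape2 = 12.31

For shape1,shape2>1 the mode is (shape1−1)/(shape1+shape2−2), so shape1 = mode·(κ−2)+1 = 0.61×29+1 = 18.69.
And shape2 = (1−mode)·(κ−2)+1 = 0.39×29+1 = 12.31.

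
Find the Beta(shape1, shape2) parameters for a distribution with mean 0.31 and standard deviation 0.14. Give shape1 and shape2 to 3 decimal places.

shape1 = 3.073, shape2 = 6.840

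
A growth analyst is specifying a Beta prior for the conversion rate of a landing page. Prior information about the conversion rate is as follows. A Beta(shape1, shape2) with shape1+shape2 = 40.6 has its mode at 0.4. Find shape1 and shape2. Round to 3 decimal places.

For shape1,shape2>1 the mode is (shape1−1)/(shape1+shape2−2), so shape1 = mode·(κ−2)+1 = 0.4×38.6+1 = 16.440.
And shape2 = (1−mode)·(κ−2)+1 = 0.6×38.6+1 = 24.160.

shape1 = 16.440, shape2 = 24.160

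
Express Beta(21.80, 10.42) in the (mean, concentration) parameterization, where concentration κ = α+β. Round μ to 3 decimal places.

μ = 0.677, κ = 32.22

κ = α+β = 21.80+10.42 = 32.22; μ = α/κ = 21.80/32.22 = 0.677.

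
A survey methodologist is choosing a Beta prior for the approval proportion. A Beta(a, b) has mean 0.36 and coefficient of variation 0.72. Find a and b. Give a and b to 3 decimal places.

σ = CV·μ = 0.72×0.36 = 0.25920, so σ² = 0.067185.
s+1 = μ(1−μ)/σ² = 0.2304/0.067185 = 3.4294, so s = a+b = 2.4294.
a = μs = 0.875, b = (1−μ)s = 1.555.

a = 0.875, b = 1.555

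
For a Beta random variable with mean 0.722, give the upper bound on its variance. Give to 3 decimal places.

0.201

Var = μ(1−μ)/(α+β+1), which approaches μ(1−μ) as α+β → 0.
So the supremum is μ(1−μ) = 0.722×0.278 = 0.201.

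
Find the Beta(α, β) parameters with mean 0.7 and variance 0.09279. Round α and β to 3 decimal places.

α = 0.884, β = 0.379

By moment matching, α+β = μ(1−μ)/σ² − 1 = (0.7·0.3)/0.09279 − 1 = 2.2632 − 1 = 1.2632.
Since α/(α+β) = μ, α = 0.7·1.2632 = 0.884 and β = 0.3·1.2632 = 0.379.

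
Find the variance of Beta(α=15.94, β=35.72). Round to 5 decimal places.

0.00405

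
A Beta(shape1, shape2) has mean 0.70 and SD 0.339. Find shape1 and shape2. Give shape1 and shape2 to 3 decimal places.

Variance = 0.339² = 0.114921. The moment-matching identity shape1+shape2 = μ(1−μ)/Var − 1 gives
shape1+shape2 = 0.2100/0.114921 − 1 = 0.8273, so shape1 = μ·0.8273 = 0.579 and shape2 = (1−μ)·0.8273 = 0.248.

shape1 = 0.579, shape2 = 0.248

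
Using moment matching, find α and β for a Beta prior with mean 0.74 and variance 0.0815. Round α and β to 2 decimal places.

α = 1.01, β = 0.35

By moment matching, α+β = μ(1−μ)/σ² − 1 = (0.74·0.26)/0.0815 − 1 = 2.3607 − 1 = 1.3607.
Since α/(α+β) = μ, α = 0.74·1.3607 = 1.01 and β = 0.26·1.3607 = 0.35.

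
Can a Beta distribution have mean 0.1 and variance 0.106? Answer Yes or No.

No

For any Beta, Var(X) < E[X]·(1−E[X]).
Here μ(1−μ) = 0.1×0.9 = 0.09, and 0.106 ≥ 0.09.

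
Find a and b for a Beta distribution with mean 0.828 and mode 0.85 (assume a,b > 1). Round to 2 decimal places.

Let s = a+b. Mean gives a = μs = 0.828s; mode gives (a−1)/(s−2) = 0.85.
Substituting: 0.828s − 1 = 0.85(s−2) = 0.85s − 1.70, so -0.022s = -0.70 and s = 31.8182.
Then a = 0.828×31.8182 = 26.35 and b = s−a = 5.47.

a = 26.35, b = 5.47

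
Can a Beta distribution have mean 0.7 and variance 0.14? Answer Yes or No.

Yes

For any Beta, Var(X) < E[X]·(1−E[X]).
Here μ(1−μ) = 0.7×0.3 = 0.21, and 0.14 < 0.21.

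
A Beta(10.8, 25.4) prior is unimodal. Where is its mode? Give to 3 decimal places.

The density x^(α−1)(1−x)^(β−1) is maximised at (α−1)/(α+β−2) = 9.8/34.2 = 0.287.

0.287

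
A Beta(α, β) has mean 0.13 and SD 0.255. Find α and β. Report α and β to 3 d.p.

σ² = 0.255² = 0.065025.
With s = α+β, Var = μ(1−μ)/(s+1), so s+1 = (0.13×0.87)/0.065025 = 1.7393 and s = 0.7393.
α = μs = 0.096, β = (1−μ)s = 0.643.

α = 0.096, β = 0.643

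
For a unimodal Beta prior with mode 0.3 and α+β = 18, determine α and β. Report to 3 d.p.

For α,β>1 the mode is (α−1)/(α+β−2), so α = mode·(κ−2)+1 = 0.3×16+1 = 5.800.
And β = (1−mode)·(κ−2)+1 = 0.7×16+1 = 12.200.

α = 5.800, β = 12.200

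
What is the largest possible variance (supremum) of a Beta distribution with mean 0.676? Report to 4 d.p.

Var = μ(1−μ)/(α+β+1), which approaches μ(1−μ) as α+β → 0.
So the supremum is μ(1−μ) = 0.676×0.324 = 0.2190.

0.2190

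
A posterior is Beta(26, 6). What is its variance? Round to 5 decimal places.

μ = 26/32 = 0.812500; Var = μ(1−μ)/(α+β+1) = 0.1523438/33 = 0.00462.

0.00462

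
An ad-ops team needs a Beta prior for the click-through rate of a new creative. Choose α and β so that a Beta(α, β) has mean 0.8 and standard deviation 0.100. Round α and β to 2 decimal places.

α = 12.00, β = 3.00

First σ² = 0.010000. Setting α = μn, β = (1−μ)n with n = α+β,
μ(1−μ)/(n+1) = 0.010000 ⇒ n+1 = 0.16/0.010000 = 16.0000 ⇒ n = 15.0000.
Hence α = 0.8×15.0000 = 12.00, β = 0.2×15.0000 = 3.00.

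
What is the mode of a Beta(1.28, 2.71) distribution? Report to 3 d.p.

0.141

The density x^(α−1)(1−x)^(β−1) is maximised at (α−1)/(α+β−2) = 0.28/1.99 = 0.141.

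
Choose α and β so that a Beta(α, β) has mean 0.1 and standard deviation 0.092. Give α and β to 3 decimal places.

Variance = 0.092² = 0.008464. The moment-matching identity α+β = μ(1−μ)/Var − 1 gives
α+β = 0.09/0.008464 − 1 = 9.6333, so α = μ·9.6333 = 0.963 and β = (1−μ)·9.6333 = 8.670.

α = 0.963, β = 8.670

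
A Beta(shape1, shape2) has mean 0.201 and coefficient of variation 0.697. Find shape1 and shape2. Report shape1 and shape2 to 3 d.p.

shape1 = 1.444, shape2 = 5.739

Var = (CV·μ)² = (0.697×0.201)² = 0.019627.
shape1+shape2 = μ(1−μ)/Var − 1 = 0.160599/0.019627 − 1 = 7.1825.
Thus shape1 = 0.201·7.1825 = 1.444 and shape2 = 0.799·7.1825 = 5.739.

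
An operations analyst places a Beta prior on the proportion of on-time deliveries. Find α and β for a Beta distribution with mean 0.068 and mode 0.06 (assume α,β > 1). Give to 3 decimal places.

α = 7.480, β = 102.520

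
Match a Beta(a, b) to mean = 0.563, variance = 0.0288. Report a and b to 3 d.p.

Let s = a+b. The Beta variance is μ(1−μ)/(s+1).
So s+1 = μ(1−μ)/σ² = (0.563×0.437)/0.0288 = 0.246031/0.0288 = 8.5427, giving s = 7.5427.
Then a = μs = 0.563×7.5427 = 4.247 and b = (1−μ)s = 0.437×7.5427 = 3.296.

a = 4.247, b = 3.296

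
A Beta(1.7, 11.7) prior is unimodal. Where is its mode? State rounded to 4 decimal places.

0.0614

The density x^(α−1)(1−x)^(β−1) is maximised at (α−1)/(α+β−2) = 0.7/11.4 = 0.0614.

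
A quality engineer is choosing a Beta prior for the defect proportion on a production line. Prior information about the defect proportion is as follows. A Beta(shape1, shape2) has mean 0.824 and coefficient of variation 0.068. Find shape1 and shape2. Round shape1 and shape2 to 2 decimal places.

shape1 = 37.24, shape2 = 7.95

Var = (CV·μ)² = (0.068×0.824)² = 0.003140.
shape1+shape2 = μ(1−μ)/Var − 1 = 0.145024/0.003140 − 1 = 45.1921.
Thus shape1 = 0.824·45.1921 = 37.24 and shape2 = 0.176·45.1921 = 7.95.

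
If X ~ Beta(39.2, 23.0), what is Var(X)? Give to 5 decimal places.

Var = αβ/[(α+β)²(α+β+1)] = (39.2×23.0)/(62.2²×63.2) = 901.60/244510.688 = 0.00369.

0.00369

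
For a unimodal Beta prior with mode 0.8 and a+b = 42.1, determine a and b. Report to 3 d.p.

a = 33.080, b = 9.020

For a,b>1 the mode is (a−1)/(a+b−2), so a = mode·(κ−2)+1 = 0.8×40.1+1 = 33.080.
And b = (1−mode)·(κ−2)+1 = 0.2×40.1+1 = 9.020.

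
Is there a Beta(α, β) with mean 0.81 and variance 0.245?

For any Beta, Var(X) < E[X]·(1−E[X]).
Here μ(1−μ) = 0.81×0.19 = 0.1539, and 0.245 ≥ 0.1539.

No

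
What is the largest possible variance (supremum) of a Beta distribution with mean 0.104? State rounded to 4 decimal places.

0.0932

Var = μ(1−μ)/(α+β+1), which approaches μ(1−μ) as α+β → 0.
So the supremum is μ(1−μ) = 0.104×0.896 = 0.0932.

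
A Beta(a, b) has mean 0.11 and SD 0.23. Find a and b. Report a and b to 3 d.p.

a = 0.094, b = 0.757

Variance = 0.23² = 0.0529. The moment-matching identity a+b = μ(1−μ)/Var − 1 gives
a+b = 0.0979/0.0529 − 1 = 0.8507, so a = μ·0.8507 = 0.094 and b = (1−μ)·0.8507 = 0.757.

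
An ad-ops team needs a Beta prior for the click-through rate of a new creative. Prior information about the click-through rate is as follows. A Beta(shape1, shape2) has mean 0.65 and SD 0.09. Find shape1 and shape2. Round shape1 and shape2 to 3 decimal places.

shape1 = 17.606, shape2 = 9.480

Variance = 0.09² = 0.0081. The moment-matching identity shape1+shape2 = μ(1−μ)/Var − 1 gives
shape1+shape2 = 0.2275/0.0081 − 1 = 27.0864, so shape1 = μ·27.0864 = 17.606 and shape2 = (1−μ)·27.0864 = 9.480.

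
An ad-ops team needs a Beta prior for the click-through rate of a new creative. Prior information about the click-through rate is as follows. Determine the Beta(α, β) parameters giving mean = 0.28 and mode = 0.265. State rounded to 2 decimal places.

α = 8.77, β = 22.56

With s = α+β: μ = α/s and mode = (α−1)/(s−2). Eliminating α = μs,
μs − 1 = m(s−2) ⇒ s(μ−m) = 1−2m ⇒ s = 0.470/0.015 = 31.3333.
So α = μs = 8.77, β = (1−μ)s = 22.56.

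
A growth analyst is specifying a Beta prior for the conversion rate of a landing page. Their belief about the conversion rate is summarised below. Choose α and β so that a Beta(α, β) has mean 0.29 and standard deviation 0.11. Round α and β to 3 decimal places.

Variance = 0.11² = 0.0121. The moment-matching identity α+β = μ(1−μ)/Var − 1 gives
α+β = 0.2059/0.0121 − 1 = 16.0165, so α = μ·16.0165 = 4.645 and β = (1−μ)·16.0165 = 11.372.

α = 4.645, β = 11.372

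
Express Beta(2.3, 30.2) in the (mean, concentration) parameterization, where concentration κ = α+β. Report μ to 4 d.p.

μ = 0.0708, κ = 32.5

κ = α+β = 2.3+30.2 = 32.5; μ = α/κ = 2.3/32.5 = 0.0708.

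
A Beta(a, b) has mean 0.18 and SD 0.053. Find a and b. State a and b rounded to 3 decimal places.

a = 9.278, b = 42.267

Variance = 0.053² = 0.002809. The moment-matching identity a+b = μ(1−μ)/Var − 1 gives
a+b = 0.1476/0.002809 − 1 = 51.5454, so a = μ·51.5454 = 9.278 and b = (1−μ)·51.5454 = 42.267.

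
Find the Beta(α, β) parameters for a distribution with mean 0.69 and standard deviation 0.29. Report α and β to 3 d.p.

α = 1.065, β = 0.478

Variance = 0.29² = 0.0841. The moment-matching identity α+β = μ(1−μ)/Var − 1 gives
α+β = 0.2139/0.0841 − 1 = 1.5434, so α = μ·1.5434 = 1.065 and β = (1−μ)·1.5434 = 0.478.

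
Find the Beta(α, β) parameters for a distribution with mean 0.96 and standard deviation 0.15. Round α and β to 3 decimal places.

First σ² = 0.0225. Setting α = μn, β = (1−μ)n with n = α+β,
μ(1−μ)/(n+1) = 0.0225 ⇒ n+1 = 0.0384/0.0225 = 1.7067 ⇒ n = 0.7067.
Hence α = 0.96×0.7067 = 0.678, β = 0.04×0.7067 = 0.028.

α = 0.678, β = 0.028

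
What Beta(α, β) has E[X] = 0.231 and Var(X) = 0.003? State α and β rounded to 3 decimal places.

Write ν = α+β; then α = μν and Var = μ(1−μ)/(ν+1).
ν = μ(1−μ)/Var − 1 = 0.177639/0.003 − 1 = 58.2130.
α = 0.231·58.2130 = 13.447, β = 0.769·58.2130 = 44.766.

α = 13.447, β = 44.766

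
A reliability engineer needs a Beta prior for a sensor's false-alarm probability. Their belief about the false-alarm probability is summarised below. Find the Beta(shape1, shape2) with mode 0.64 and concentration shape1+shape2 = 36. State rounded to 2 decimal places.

shape1 = 22.76, shape2 = 13.24

Mode = (shape1−1)/(κ−2) with κ = shape1+shape2, so shape1−1 = 0.64·34 = 21.76.
shape1 = 22.76; shape2 = κ − shape1 = 13.24.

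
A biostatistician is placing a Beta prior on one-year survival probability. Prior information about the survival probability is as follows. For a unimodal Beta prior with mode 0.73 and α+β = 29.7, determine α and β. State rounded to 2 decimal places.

Mode = (α−1)/(κ−2) with κ = α+β, so α−1 = 0.73·27.7 = 20.22.
α = 21.22; β = κ − α = 8.48.

α = 21.22, β = 8.48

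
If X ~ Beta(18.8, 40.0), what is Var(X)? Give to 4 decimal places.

Var = αβ/[(α+β)²(α+β+1)] = (18.8×40.0)/(58.8²×59.8) = 752.00/206754.912 = 0.0036.

0.0036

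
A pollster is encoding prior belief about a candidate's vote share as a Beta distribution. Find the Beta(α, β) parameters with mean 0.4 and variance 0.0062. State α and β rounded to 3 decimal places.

Let s = α+β. The Beta variance is μ(1−μ)/(s+1).
So s+1 = μ(1−μ)/σ² = (0.4×0.6)/0.0062 = 0.24/0.0062 = 38.7097, giving s = 37.7097.
Then α = μs = 0.4×37.7097 = 15.084 and β = (1−μ)s = 0.6×37.7097 = 22.626.

α = 15.084, β = 22.626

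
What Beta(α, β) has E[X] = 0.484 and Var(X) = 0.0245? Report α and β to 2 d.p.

By moment matching, α+β = μ(1−μ)/σ² − 1 = (0.484·0.516)/0.0245 − 1 = 10.1936 − 1 = 9.1936.
Since α/(α+β) = μ, α = 0.484·9.1936 = 4.45 and β = 0.516·9.1936 = 4.74.

α = 4.45, β = 4.74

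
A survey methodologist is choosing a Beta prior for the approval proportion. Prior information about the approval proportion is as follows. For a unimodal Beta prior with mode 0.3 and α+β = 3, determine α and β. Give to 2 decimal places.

For α,β>1 the mode is (α−1)/(α+β−2), so α = mode·(κ−2)+1 = 0.3×1+1 = 1.30.
And β = (1−mode)·(κ−2)+1 = 0.7×1+1 = 1.70.

α = 1.30, β = 1.70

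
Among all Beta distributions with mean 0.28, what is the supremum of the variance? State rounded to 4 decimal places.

For fixed mean μ the Beta variance is μ(1−μ)/(α+β+1), increasing as α+β decreases.
Its least upper bound (not attained) is μ(1−μ) = 0.28·0.72 = 0.2016.

0.2016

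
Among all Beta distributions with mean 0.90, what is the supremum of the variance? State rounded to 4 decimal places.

0.0900

For fixed mean μ the Beta variance is μ(1−μ)/(α+β+1), increasing as α+β decreases.
Its least upper bound (not attained) is μ(1−μ) = 0.90·0.10 = 0.0900.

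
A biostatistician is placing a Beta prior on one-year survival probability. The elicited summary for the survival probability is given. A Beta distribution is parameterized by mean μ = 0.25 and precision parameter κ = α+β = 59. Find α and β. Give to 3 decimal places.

Split κ in proportion μ : (1−μ): α = 0.25·59 = 14.750, β = 59 − 14.750 = 44.250.

α = 14.750, β = 44.250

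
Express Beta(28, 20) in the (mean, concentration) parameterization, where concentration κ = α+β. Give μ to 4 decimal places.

κ = α+β = 28+20 = 48; μ = α/κ = 28/48 = 0.5833.

μ = 0.5833, κ = 48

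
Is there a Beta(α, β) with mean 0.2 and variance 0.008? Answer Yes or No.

Yes

For any Beta, Var(X) < E[X]·(1−E[X]).
Here μ(1−μ) = 0.2×0.8 = 0.16, and 0.008 < 0.16.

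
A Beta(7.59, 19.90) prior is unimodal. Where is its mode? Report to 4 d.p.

0.2585

With α,β > 1, mode = (α−1)/(α+β−2) = 6.59/25.49 = 0.2585.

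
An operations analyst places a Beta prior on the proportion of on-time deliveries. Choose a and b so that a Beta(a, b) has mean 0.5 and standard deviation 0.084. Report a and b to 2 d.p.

σ² = 0.084² = 0.007056.
With s = a+b, Var = μ(1−μ)/(s+1), so s+1 = (0.5×0.5)/0.007056 = 35.4308 and s = 34.4308.
a = μs = 17.22, b = (1−μ)s = 17.22.

a = 17.22, b = 17.22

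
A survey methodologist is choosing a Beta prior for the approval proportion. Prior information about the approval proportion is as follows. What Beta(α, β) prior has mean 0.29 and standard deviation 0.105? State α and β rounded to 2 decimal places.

α = 5.13, β = 12.55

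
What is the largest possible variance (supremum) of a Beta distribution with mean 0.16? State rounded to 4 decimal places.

0.1344

For fixed mean μ the Beta variance is μ(1−μ)/(α+β+1), increasing as α+β decreases.
Its least upper bound (not attained) is μ(1−μ) = 0.16·0.84 = 0.1344.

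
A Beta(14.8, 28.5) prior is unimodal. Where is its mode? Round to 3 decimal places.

With α,β > 1, mode = (α−1)/(α+β−2) = 13.8/41.3 = 0.334.

0.334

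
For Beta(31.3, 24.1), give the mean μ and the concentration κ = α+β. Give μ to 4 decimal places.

μ = 0.5650, κ = 55.4

κ = α+β = 31.3+24.1 = 55.4; μ = α/κ = 31.3/55.4 = 0.5650.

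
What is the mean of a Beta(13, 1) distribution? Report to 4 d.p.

0.9286

E[X] = α/(α+β) = 13/14 = 0.9286.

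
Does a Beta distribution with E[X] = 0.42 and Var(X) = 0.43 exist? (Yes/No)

No

The Beta variance bound is σ² < μ(1−μ).
Here μ(1−μ) = 0.42×0.58 = 0.2436, and 0.43 ≥ 0.2436.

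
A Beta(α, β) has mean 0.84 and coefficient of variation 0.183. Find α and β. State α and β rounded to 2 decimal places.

α = 3.94, β = 0.75

σ = CV·μ = 0.183×0.84 = 0.15372, so σ² = 0.023630.
s+1 = μ(1−μ)/σ² = 0.1344/0.023630 = 5.6877, so s = α+β = 4.6877.
α = μs = 3.94, β = (1−μ)s = 0.75.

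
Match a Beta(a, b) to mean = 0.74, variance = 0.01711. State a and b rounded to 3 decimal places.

a = 7.581, b = 2.664

Let s = a+b. The Beta variance is μ(1−μ)/(s+1).
So s+1 = μ(1−μ)/σ² = (0.74×0.26)/0.01711 = 0.1924/0.01711 = 11.2449, giving s = 10.2449.
Then a = μs = 0.74×10.2449 = 7.581 and b = (1−μ)s = 0.26×10.2449 = 2.664.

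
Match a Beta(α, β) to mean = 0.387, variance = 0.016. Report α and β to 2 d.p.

α = 5.35, β = 8.48

Write ν = α+β; then α = μν and Var = μ(1−μ)/(ν+1).
ν = μ(1−μ)/Var − 1 = 0.237231/0.016 − 1 = 13.8269.
α = 0.387·13.8269 = 5.35, β = 0.613·13.8269 = 8.48.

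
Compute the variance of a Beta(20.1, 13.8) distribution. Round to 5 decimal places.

0.00692

α+β = 33.9 and αβ = 277.38, so Var = αβ/[(α+β)²(α+β+1)] = 277.38/40107.429 = 0.00692.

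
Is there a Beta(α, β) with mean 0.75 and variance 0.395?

No

A Beta with mean μ has variance μ(1−μ)/(α+β+1) < μ(1−μ).
Here μ(1−μ) = 0.75×0.25 = 0.1875, and 0.395 ≥ 0.1875.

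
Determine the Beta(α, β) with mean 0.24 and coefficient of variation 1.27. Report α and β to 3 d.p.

α = 0.231, β = 0.732

Var = (CV·μ)² = (1.27×0.24)² = 0.092903.
α+β = μ(1−μ)/Var − 1 = 0.1824/0.092903 − 1 = 0.9633.
Thus α = 0.24·0.9633 = 0.231 and β = 0.76·0.9633 = 0.732.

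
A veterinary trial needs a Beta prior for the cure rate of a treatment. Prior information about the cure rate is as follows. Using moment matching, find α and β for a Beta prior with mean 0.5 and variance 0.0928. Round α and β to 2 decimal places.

α = 0.85, β = 0.85

Write ν = α+β; then α = μν and Var = μ(1−μ)/(ν+1).
ν = μ(1−μ)/Var − 1 = 0.25/0.0928 − 1 = 1.6940.
α = 0.5·1.6940 = 0.85, β = 0.5·1.6940 = 0.85.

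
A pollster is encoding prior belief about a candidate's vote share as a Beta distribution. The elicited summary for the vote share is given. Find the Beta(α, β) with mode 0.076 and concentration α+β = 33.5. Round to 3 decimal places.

Since the density peak of Beta(α,β) is at (α−1)/(α+β−2),
α = 1 + 0.076(33.5−2) = 3.394 and β = 33.5 − 3.394 = 30.106.

α = 3.394, β = 30.106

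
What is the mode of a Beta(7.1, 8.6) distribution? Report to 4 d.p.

With α,β > 1, mode = (α−1)/(α+β−2) = 6.1/13.7 = 0.4453.

0.4453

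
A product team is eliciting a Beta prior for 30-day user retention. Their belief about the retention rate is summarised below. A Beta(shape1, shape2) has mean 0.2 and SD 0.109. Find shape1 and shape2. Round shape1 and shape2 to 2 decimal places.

shape1 = 2.49, shape2 = 9.97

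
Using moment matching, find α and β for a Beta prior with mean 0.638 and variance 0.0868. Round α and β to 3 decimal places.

By moment matching, α+β = μ(1−μ)/σ² − 1 = (0.638·0.362)/0.0868 − 1 = 2.6608 − 1 = 1.6608.
Since α/(α+β) = μ, α = 0.638·1.6608 = 1.060 and β = 0.362·1.6608 = 0.601.

α = 1.060, β = 0.601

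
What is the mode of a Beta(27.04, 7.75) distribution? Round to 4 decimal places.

0.7941

With α,β > 1, mode = (α−1)/(α+β−2) = 26.04/32.79 = 0.7941.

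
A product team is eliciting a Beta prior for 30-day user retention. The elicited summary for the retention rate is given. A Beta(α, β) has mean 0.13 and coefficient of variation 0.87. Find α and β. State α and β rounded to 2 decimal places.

α = 1.02, β = 6.82

Var = (CV·μ)² = (0.87×0.13)² = 0.012792.
α+β = μ(1−μ)/Var − 1 = 0.1131/0.012792 − 1 = 7.8417.
Thus α = 0.13·7.8417 = 1.02 and β = 0.87·7.8417 = 6.82.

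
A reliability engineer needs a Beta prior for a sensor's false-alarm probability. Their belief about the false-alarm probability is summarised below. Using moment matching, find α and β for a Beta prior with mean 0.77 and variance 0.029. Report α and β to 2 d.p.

α = 3.93, β = 1.17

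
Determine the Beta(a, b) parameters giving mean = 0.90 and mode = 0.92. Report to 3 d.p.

a = 37.800, b = 4.200

Let s = a+b. Mean gives a = μs = 0.90s; mode gives (a−1)/(s−2) = 0.92.
Substituting: 0.90s − 1 = 0.92(s−2) = 0.92s − 1.84, so -0.02s = -0.84 and s = 42.0000.
Then a = 0.90×42.0000 = 37.800 and b = s−a = 4.200.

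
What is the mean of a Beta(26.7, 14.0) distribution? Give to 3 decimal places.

0.656

E[X] = α/(α+β) = 26.7/40.7 = 0.656.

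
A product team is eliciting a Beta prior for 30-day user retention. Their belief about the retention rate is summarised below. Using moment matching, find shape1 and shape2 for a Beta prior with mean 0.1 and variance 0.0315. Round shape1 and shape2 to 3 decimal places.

shape1 = 0.186, shape2 = 1.671

Let s = shape1+shape2. The Beta variance is μ(1−μ)/(s+1).
So s+1 = μ(1−μ)/σ² = (0.1×0.9)/0.0315 = 0.09/0.0315 = 2.8571, giving s = 1.8571.
Then shape1 = μs = 0.1×1.8571 = 0.186 and shape2 = (1−μ)s = 0.9×1.8571 = 1.671.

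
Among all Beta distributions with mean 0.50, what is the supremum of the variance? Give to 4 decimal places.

0.2500

Var = μ(1−μ)/(α+β+1), which approaches μ(1−μ) as α+β → 0.
So the supremum is μ(1−μ) = 0.50×0.50 = 0.2500.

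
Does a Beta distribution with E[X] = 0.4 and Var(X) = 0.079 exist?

Yes

For any Beta, Var(X) < E[X]·(1−E[X]).
Here μ(1−μ) = 0.4×0.6 = 0.24, and 0.079 < 0.24.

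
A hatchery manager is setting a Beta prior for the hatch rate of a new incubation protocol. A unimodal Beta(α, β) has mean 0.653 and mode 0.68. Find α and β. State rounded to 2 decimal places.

With s = α+β: μ = α/s and mode = (α−1)/(s−2). Eliminating α = μs,
μs − 1 = m(s−2) ⇒ s(μ−m) = 1−2m ⇒ s = -0.36/-0.027 = 13.3333.
So α = μs = 8.71, β = (1−μ)s = 4.63.

α = 8.71, β = 4.63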